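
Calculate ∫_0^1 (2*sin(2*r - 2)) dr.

-1 + cos(2)

Let u = 2*r - 2, so du = 2 dr. When r = 0, u = -2; when r = 1, u = 0.
The integral becomes ∫ sin(u) du from -2 to 0, with antiderivative -cos(u).
Back in r: F(r) = -cos(2*r - 2).
Then F(1) - F(0) = (-1) - (-cos(2)) = -1 + cos(2).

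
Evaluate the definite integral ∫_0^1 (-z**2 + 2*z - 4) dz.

By the power rule, an antiderivative is F(z) = -z**3/3 + z**2 - 4*z.
Then F(1) - F(0) = (-10/3) - (0) = -10/3.

-10/3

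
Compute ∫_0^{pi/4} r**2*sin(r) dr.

Integrate by parts twice (u = r^2, dv = sin(r) dr).
An antiderivative is F(r) = -r**2*cos(r) + 2*r*sin(r) + 2*cos(r).
Then F(pi/4) - F(0) = (sqrt(2)*(-pi**2 + 8*pi + 32)/32) - (2) = -2 - sqrt(2)*pi**2/32 + sqrt(2)*pi/4 + sqrt(2).

-2 - sqrt(2)*pi**2/32 + sqrt(2)*pi/4 + sqrt(2)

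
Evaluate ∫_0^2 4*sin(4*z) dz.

Let u = 4*z, so du = 4 dz. When z = 0, u = 0; when z = 2, u = 8.
The integral becomes ∫ sin(u) du from 0 to 8, with antiderivative -cos(u).
Back in z: F(z) = -cos(4*z).
Then F(2) - F(0) = (-cos(8)) - (-1) = 1 - cos(8).

1 - cos(8)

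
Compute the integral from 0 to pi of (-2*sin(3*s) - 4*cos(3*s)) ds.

An antiderivative is F(s) = -4*sin(3*s)/3 + 2*cos(3*s)/3.
Then F(pi) - F(0) = (-2/3) - (2/3) = -4/3.

-4/3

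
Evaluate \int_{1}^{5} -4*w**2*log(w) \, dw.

496/9 - 500*log(5)/3

Integrate by parts once (u = ln w, dv = -4*w**2 dw).
An antiderivative is F(w) = -4*w**3*(3*log(w) - 1)/9.
Then F(5) - F(1) = (500/9 - 500*log(5)/3) - (4/9) = 496/9 - 500*log(5)/3.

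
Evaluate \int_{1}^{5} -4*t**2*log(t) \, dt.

496/9 - 500*log(5)/3

Integrate by parts once (u = ln t, dv = -4*t**2 dt).
An antiderivative is F(t) = -4*t**3*(3*log(t) - 1)/9.
Then F(5) - F(1) = (500/9 - 500*log(5)/3) - (4/9) = 496/9 - 500*log(5)/3.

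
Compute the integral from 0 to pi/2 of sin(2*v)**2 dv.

Use the identity sin^2(2*v) = (1 - cos(4*v))/2.
An antiderivative is F(v) = v/2 - sin(4*v)/8.
Then F(pi/2) - F(0) = (pi/4) - (0) = pi/4.

pi/4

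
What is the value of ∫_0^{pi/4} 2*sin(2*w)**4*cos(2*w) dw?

1/5

Let u = sin(2*w), so du = 2*cos(2*w) dw. When w = 0, u = 0; when w = pi/4, u = 1.
The integral becomes ∫ u**4 du from 0 to 1, with antiderivative u**5/5.
Back in w: F(w) = sin(2*w)**5/5.
Then F(pi/4) - F(0) = (1/5) - (0) = 1/5.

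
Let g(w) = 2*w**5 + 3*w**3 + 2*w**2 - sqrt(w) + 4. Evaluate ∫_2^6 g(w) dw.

-4*sqrt(6) + 4*sqrt(2)/3 + 49936/3

By the power rule, an antiderivative is F(w) = w**6/3 + 3*w**4/4 - 2*w**(3/2)/3 + 2*w**3/3 + 4*w.
Then F(6) - F(2) = (16692 - 4*sqrt(6)) - (140/3 - 4*sqrt(2)/3) = -4*sqrt(6) + 4*sqrt(2)/3 + 49936/3.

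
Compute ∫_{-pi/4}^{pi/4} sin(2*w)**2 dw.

pi/4

Use the identity sin^2(2*w) = (1 - cos(4*w))/2.
An antiderivative is F(w) = w/2 - sin(4*w)/8.
Then F(pi/4) - F(-pi/4) = (pi/8) - (-pi/8) = pi/4.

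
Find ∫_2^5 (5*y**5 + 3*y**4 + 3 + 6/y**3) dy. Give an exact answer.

By the power rule, an antiderivative is F(y) = 5*y**6/6 + 3*y**5/5 + 3*y - 3/y**2.
Then F(5) - F(2) = (2236607/150) - (4667/60) = 1483293/100.

1483293/100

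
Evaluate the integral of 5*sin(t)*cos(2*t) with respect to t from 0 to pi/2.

Use the identity sin(t)cos(2*t) = [sin(3*t) + sin(-t)]/2.
An antiderivative is F(t) = 5*cos(t)/2 - 5*cos(3*t)/6.
Then F(pi/2) - F(0) = (0) - (5/3) = -5/3.

-5/3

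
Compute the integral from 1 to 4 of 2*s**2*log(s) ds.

-14 + 256*log(2)/3

Integrate by parts once (u = ln s, dv = 2*s**2 ds).
An antiderivative is F(s) = 2*s**3*(3*log(s) - 1)/9.
Then F(4) - F(1) = (-128/9 + 256*log(2)/3) - (-2/9) = -14 + 256*log(2)/3.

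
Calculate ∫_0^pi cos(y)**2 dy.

Use the identity cos^2(y) = (1 + cos(2*y))/2.
An antiderivative is F(y) = y/2 + sin(2*y)/4.
Then F(pi) - F(0) = (pi/2) - (0) = pi/2.

pi/2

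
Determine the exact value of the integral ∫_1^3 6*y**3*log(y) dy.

-30 + 243*log(3)/2

Integrate by parts once (u = ln y, dv = 6*y**3 dy).
An antiderivative is F(y) = 3*y**4*(4*log(y) - 1)/8.
Then F(3) - F(1) = (-243/8 + 243*log(3)/2) - (-3/8) = -30 + 243*log(3)/2.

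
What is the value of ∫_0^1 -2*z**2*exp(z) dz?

Integrate by parts twice (u = z^2, dv = -2*exp(z) dz).
An antiderivative is F(z) = (-2*z**2 + 4*z - 4)*exp(z).
Then F(1) - F(0) = (-2*E) - (-4) = 4 - 2*E.

4 - 2*E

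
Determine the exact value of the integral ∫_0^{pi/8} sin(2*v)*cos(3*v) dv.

Use the identity sin(2*v)cos(3*v) = [sin(5*v) + sin(-v)]/2.
An antiderivative is F(v) = cos(v)/2 - cos(5*v)/10.
Then F(pi/8) - F(0) = (sqrt(2 - sqrt(2))/20 + sqrt(sqrt(2) + 2)/4) - (2/5) = -2/5 + sqrt(2 - sqrt(2))/20 + sqrt(sqrt(2) + 2)/4.

-2/5 + sqrt(2 - sqrt(2))/20 + sqrt(sqrt(2) + 2)/4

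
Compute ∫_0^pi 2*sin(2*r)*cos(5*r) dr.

-8/21

Use the identity sin(2*r)cos(5*r) = [sin(7*r) + sin(-3*r)]/2.
An antiderivative is F(r) = cos(3*r)/3 - cos(7*r)/7.
Then F(pi) - F(0) = (-4/21) - (4/21) = -8/21.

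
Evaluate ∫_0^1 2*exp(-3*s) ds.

2/3 - 2*exp(-3)/3

An antiderivative is F(s) = -2*exp(-3*s)/3.
Then F(1) - F(0) = (-2*exp(-3)/3) - (-2/3) = 2/3 - 2*exp(-3)/3.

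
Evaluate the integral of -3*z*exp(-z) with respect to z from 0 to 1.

-3 + 6*exp(-1)

Integrate by parts once (u = z, dv = -3*exp(-z) dz).
An antiderivative is F(z) = (3*z + 3)*exp(-z).
Then F(1) - F(0) = (6*exp(-1)) - (3) = -3 + 6*exp(-1).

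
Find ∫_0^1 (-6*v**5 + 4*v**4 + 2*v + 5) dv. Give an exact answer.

By the power rule, an antiderivative is F(v) = -v**6 + 4*v**5/5 + v**2 + 5*v.
Then F(1) - F(0) = (29/5) - (0) = 29/5.

29/5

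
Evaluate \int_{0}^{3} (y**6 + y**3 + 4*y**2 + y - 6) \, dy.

9945/28

By the power rule, an antiderivative is F(y) = y**7/7 + y**4/4 + 4*y**3/3 + y**2/2 - 6*y.
Then F(3) - F(0) = (9945/28) - (0) = 9945/28.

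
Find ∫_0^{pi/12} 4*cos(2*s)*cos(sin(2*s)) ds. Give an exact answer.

2*sin(1/2)

Let u = sin(2*s), so du = 2*cos(2*s) ds. When s = 0, u = 0; when s = pi/12, u = 1/2.
The integral becomes 2·∫ cos(u) du from 0 to 1/2, with antiderivative 2*sin(u).
Back in s: F(s) = 2*sin(sin(2*s)).
Then F(pi/12) - F(0) = (2*sin(1/2)) - (0) = 2*sin(1/2).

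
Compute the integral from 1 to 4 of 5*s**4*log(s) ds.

-1023/5 + 2048*log(2)

Integrate by parts once (u = ln s, dv = 5*s**4 ds).
An antiderivative is F(s) = s**5*(5*log(s) - 1)/5.
Then F(4) - F(1) = (-1024/5 + 2048*log(2)) - (-1/5) = -1023/5 + 2048*log(2).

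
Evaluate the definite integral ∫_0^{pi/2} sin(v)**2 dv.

pi/4

Use the identity sin^2(v) = (1 - cos(2*v))/2.
An antiderivative is F(v) = v/2 - sin(2*v)/4.
Then F(pi/2) - F(0) = (pi/4) - (0) = pi/4.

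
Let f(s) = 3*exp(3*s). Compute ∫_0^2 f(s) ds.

-1 + exp(6)

Let u = 3*s, so du = 3 ds. When s = 0, u = 0; when s = 2, u = 6.
The integral becomes ∫ exp(u) du from 0 to 6, with antiderivative exp(u).
Back in s: F(s) = exp(3*s).
Then F(2) - F(0) = (exp(6)) - (1) = -1 + exp(6).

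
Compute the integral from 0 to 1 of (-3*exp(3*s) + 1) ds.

2 - exp(3)

An antiderivative is F(s) = -exp(3*s) + s.
Then F(1) - F(0) = (1 - exp(3)) - (-1) = 2 - exp(3).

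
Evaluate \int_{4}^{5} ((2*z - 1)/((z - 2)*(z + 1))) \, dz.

log(9/5)

Factor the denominator: z**2 - z - 2 = (z + 1)(z - 2).
Partial fractions: (2*z - 1)/((z - 2)*(z + 1)) = 1/(z + 1) + 1/(z - 2).
An antiderivative is F(z) = log(z - 2) + log(z + 1).
Then F(5) - F(4) = (log(18)) - (log(10)) = log(9/5).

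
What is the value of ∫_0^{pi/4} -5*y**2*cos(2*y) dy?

5/4 - 5*pi**2/32

Integrate by parts twice (u = y^2, dv = -5*cos(2*y) dy).
An antiderivative is F(y) = -5*y**2*sin(2*y)/2 - 5*y*cos(2*y)/2 + 5*sin(2*y)/4.
Then F(pi/4) - F(0) = (5/4 - 5*pi**2/32) - (0) = 5/4 - 5*pi**2/32.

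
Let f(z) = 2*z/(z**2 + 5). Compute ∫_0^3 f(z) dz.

log(14/5)

Let u = z**2 + 5, so du = 2*z dz. When z = 0, u = 5; when z = 3, u = 14.
The integral becomes ∫ 1/u du from 5 to 14, with antiderivative log(u).
Back in z: F(z) = log(z**2 + 5).
Then F(3) - F(0) = (log(14)) - (log(5)) = log(14/5).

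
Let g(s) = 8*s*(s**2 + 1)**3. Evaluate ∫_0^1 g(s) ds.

Let u = s**2 + 1, so du = 2*s ds. When s = 0, u = 1; when s = 1, u = 2.
The integral becomes 4·∫ u**3 du from 1 to 2, with antiderivative u**4.
Back in s: F(s) = (s**2 + 1)**4.
Then F(1) - F(0) = (16) - (1) = 15.

15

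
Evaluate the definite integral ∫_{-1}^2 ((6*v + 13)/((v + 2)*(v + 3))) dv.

-3*log(2) + 5*log(5)

Factor the denominator: v**2 + 5*v + 6 = (v + 3)(v + 2).
Partial fractions: (6*v + 13)/((v + 2)*(v + 3)) = 5/(v + 3) + 1/(v + 2).
An antiderivative is F(v) = log(v + 2) + 5*log(v + 3).
Then F(2) - F(-1) = (2*log(2) + 5*log(5)) - (log(32)) = -3*log(2) + 5*log(5).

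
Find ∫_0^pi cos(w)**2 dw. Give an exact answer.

pi/2

Use the identity cos^2(w) = (1 + cos(2*w))/2.
An antiderivative is F(w) = w/2 + sin(2*w)/4.
Then F(pi) - F(0) = (pi/2) - (0) = pi/2.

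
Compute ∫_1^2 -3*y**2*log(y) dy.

7/3 - 8*log(2)

Integrate by parts once (u = ln y, dv = -3*y**2 dy).
An antiderivative is F(y) = -y**3*(3*log(y) - 1)/3.
Then F(2) - F(1) = (8/3 - 8*log(2)) - (1/3) = 7/3 - 8*log(2).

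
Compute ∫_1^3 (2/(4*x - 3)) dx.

An antiderivative is F(x) = log(4*x - 3)/2.
Then F(3) - F(1) = (log(3)) - (0) = log(3).

log(3)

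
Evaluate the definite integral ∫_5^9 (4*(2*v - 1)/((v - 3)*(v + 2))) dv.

-4*log(7) + 4*log(3) + 4*log(11)

Factor the denominator: v**2 - v - 6 = (v + 2)(v - 3).
Partial fractions: 4*(2*v - 1)/((v - 3)*(v + 2)) = 4/(v + 2) + 4/(v - 3).
An antiderivative is F(v) = 4*log(v - 3) + 4*log(v + 2).
Then F(9) - F(5) = (4*log(2) + 4*log(3) + 4*log(11)) - (4*log(2) + 4*log(7)) = -4*log(7) + 4*log(3) + 4*log(11).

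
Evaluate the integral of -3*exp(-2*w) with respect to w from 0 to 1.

An antiderivative is F(w) = 3*exp(-2*w)/2.
Then F(1) - F(0) = (3*exp(-2)/2) - (3/2) = -3/2 + 3*exp(-2)/2.

-3/2 + 3*exp(-2)/2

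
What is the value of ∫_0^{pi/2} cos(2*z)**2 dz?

pi/4

Use the identity cos^2(2*z) = (1 + cos(4*z))/2.
An antiderivative is F(z) = z/2 + sin(4*z)/8.
Then F(pi/2) - F(0) = (pi/4) - (0) = pi/4.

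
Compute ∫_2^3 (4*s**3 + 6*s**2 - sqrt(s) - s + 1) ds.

By the power rule, an antiderivative is F(s) = s**4 - 2*s**(3/2)/3 + 2*s**3 - s**2/2 + s.
Then F(3) - F(2) = (267/2 - 2*sqrt(3)) - (32 - 4*sqrt(2)/3) = -2*sqrt(3) + 4*sqrt(2)/3 + 203/2.

-2*sqrt(3) + 4*sqrt(2)/3 + 203/2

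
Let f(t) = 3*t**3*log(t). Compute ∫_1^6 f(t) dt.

-3885/16 + 972*log(2) + 972*log(3)

Integrate by parts once (u = ln t, dv = 3*t**3 dt).
An antiderivative is F(t) = 3*t**4*(4*log(t) - 1)/16.
Then F(6) - F(1) = (-243 + 972*log(2) + 972*log(3)) - (-3/16) = -3885/16 + 972*log(2) + 972*log(3).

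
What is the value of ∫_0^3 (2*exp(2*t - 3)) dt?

2*sinh(3)

Let u = 2*t - 3, so du = 2 dt. When t = 0, u = -3; when t = 3, u = 3.
The integral becomes ∫ exp(u) du from -3 to 3, with antiderivative exp(u).
Back in t: F(t) = exp(2*t - 3).
Then F(3) - F(0) = (exp(3)) - (exp(-3)) = 2*sinh(3).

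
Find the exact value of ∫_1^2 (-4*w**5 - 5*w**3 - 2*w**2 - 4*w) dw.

-857/12

By the power rule, an antiderivative is F(w) = -2*w**6/3 - 5*w**4/4 - 2*w**3/3 - 2*w**2.
Then F(2) - F(1) = (-76) - (-55/12) = -857/12.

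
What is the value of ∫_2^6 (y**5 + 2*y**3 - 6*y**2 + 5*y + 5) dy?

By the power rule, an antiderivative is F(y) = y**6/6 + y**4/2 - 2*y**3 + 5*y**2/2 + 5*y.
Then F(6) - F(2) = (8112) - (68/3) = 24268/3.

24268/3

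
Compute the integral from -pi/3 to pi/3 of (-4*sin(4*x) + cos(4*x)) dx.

An antiderivative is F(x) = sin(4*x)/4 + cos(4*x).
Then F(pi/3) - F(-pi/3) = (-1/2 - sqrt(3)/8) - (-1/2 + sqrt(3)/8) = -sqrt(3)/4.

-sqrt(3)/4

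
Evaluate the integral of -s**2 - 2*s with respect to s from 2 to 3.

-34/3

By the power rule, an antiderivative is F(s) = -s**3/3 - s**2.
Then F(3) - F(2) = (-18) - (-20/3) = -34/3.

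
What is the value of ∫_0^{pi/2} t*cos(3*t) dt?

Integrate by parts once (u = t, dv = cos(3*t) dt).
An antiderivative is F(t) = t*sin(3*t)/3 + cos(3*t)/9.
Then F(pi/2) - F(0) = (-pi/6) - (1/9) = -pi/6 - 1/9.

-pi/6 - 1/9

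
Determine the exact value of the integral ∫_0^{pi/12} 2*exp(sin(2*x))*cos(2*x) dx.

-1 + exp(1/2)

Let u = sin(2*x), so du = 2*cos(2*x) dx. When x = 0, u = 0; when x = pi/12, u = 1/2.
The integral becomes ∫ exp(u) du from 0 to 1/2, with antiderivative exp(u).
Back in x: F(x) = exp(sin(2*x)).
Then F(pi/12) - F(0) = (exp(1/2)) - (1) = -1 + exp(1/2).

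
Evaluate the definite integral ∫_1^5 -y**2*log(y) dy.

124/9 - 125*log(5)/3

Integrate by parts once (u = ln y, dv = -y**2 dy).
An antiderivative is F(y) = -y**3*(3*log(y) - 1)/9.
Then F(5) - F(1) = (125/9 - 125*log(5)/3) - (1/9) = 124/9 - 125*log(5)/3.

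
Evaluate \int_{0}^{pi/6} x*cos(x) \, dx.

Integrate by parts once (u = x, dv = cos(x) dx).
An antiderivative is F(x) = x*sin(x) + cos(x).
Then F(pi/6) - F(0) = (pi/12 + sqrt(3)/2) - (1) = -1 + pi/12 + sqrt(3)/2.

-1 + pi/12 + sqrt(3)/2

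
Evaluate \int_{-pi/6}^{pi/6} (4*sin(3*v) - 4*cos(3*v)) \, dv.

An antiderivative is F(v) = -4*sin(3*v)/3 - 4*cos(3*v)/3.
Then F(pi/6) - F(-pi/6) = (-4/3) - (4/3) = -8/3.

-8/3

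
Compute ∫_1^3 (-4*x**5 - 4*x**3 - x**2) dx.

By the power rule, an antiderivative is F(x) = -2*x**6/3 - x**4 - x**3/3.
Then F(3) - F(1) = (-576) - (-2) = -574.

-574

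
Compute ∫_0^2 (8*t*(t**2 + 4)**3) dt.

Let u = t**2 + 4, so du = 2*t dt. When t = 0, u = 4; when t = 2, u = 8.
The integral becomes 4·∫ u**3 du from 4 to 8, with antiderivative u**4.
Back in t: F(t) = (t**2 + 4)**4.
Then F(2) - F(0) = (4096) - (256) = 3840.

3840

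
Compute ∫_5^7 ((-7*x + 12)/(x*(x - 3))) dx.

-4*log(7) - 3*log(2) + 4*log(5)

Factor the denominator: x**2 - 3*x = x(x - 3).
Partial fractions: (-7*x + 12)/(x*(x - 3)) = -4/x - 3/(x - 3).
An antiderivative is F(x) = -4*log(x) - 3*log(x - 3).
Then F(7) - F(5) = (-4*log(7) - 6*log(2)) - (-4*log(5) - 3*log(2)) = -4*log(7) - 3*log(2) + 4*log(5).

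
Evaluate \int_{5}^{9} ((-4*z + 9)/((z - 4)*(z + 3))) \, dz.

-3*log(3) - log(5) + 3*log(2)

Factor the denominator: z**2 - z - 12 = (z + 3)(z - 4).
Partial fractions: (-4*z + 9)/((z - 4)*(z + 3)) = -3/(z + 3) - 1/(z - 4).
An antiderivative is F(z) = -log(z - 4) - 3*log(z + 3).
Then F(9) - F(5) = (-6*log(2) - 3*log(3) - log(5)) - (-9*log(2)) = -3*log(3) - log(5) + 3*log(2).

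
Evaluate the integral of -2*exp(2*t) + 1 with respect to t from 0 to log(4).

-15 + log(4)

An antiderivative is F(t) = -exp(2*t) + t.
Then F(log(4)) - F(0) = (-16 + log(4)) - (-1) = -15 + log(4).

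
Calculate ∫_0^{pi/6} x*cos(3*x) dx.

-1/9 + pi/18

Integrate by parts once (u = x, dv = cos(3*x) dx).
An antiderivative is F(x) = x*sin(3*x)/3 + cos(3*x)/9.
Then F(pi/6) - F(0) = (pi/18) - (1/9) = -1/9 + pi/18.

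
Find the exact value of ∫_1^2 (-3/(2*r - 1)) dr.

-3*log(3)/2

An antiderivative is F(r) = -3*log(2*r - 1)/2.
Then F(2) - F(1) = (-3*log(3)/2) - (0) = -3*log(3)/2.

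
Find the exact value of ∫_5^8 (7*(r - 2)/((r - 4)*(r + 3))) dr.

-11*log(2) + 5*log(11)

Factor the denominator: r**2 - r - 12 = (r + 3)(r - 4).
Partial fractions: 7*(r - 2)/((r - 4)*(r + 3)) = 5/(r + 3) + 2/(r - 4).
An antiderivative is F(r) = 2*log(r - 4) + 5*log(r + 3).
Then F(8) - F(5) = (4*log(2) + 5*log(11)) - (15*log(2)) = -11*log(2) + 5*log(11).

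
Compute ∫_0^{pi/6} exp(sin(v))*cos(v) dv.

-1 + exp(1/2)

Let u = sin(v), so du = cos(v) dv. When v = 0, u = 0; when v = pi/6, u = 1/2.
The integral becomes ∫ exp(u) du from 0 to 1/2, with antiderivative exp(u).
Back in v: F(v) = exp(sin(v)).
Then F(pi/6) - F(0) = (exp(1/2)) - (1) = -1 + exp(1/2).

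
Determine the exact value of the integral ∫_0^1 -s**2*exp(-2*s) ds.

(5 - exp(2))*exp(-2)/4

Integrate by parts twice (u = s^2, dv = -exp(-2*s) ds).
An antiderivative is F(s) = (2*s**2 + 2*s + 1)*exp(-2*s)/4.
Then F(1) - F(0) = (5*exp(-2)/4) - (1/4) = (5 - exp(2))*exp(-2)/4.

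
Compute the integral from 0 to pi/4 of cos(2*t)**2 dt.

Use the identity cos^2(2*t) = (1 + cos(4*t))/2.
An antiderivative is F(t) = t/2 + sin(4*t)/8.
Then F(pi/4) - F(0) = (pi/8) - (0) = pi/8.

pi/8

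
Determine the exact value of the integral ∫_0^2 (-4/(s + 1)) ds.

An antiderivative is F(s) = -4*log(s + 1).
Then F(2) - F(0) = (-log(81)) - (0) = -log(81).

-log(81)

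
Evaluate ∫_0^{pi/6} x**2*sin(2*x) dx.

-1/8 - pi**2/144 + sqrt(3)*pi/24

Integrate by parts twice (u = x^2, dv = sin(2*x) dx).
An antiderivative is F(x) = -x**2*cos(2*x)/2 + x*sin(2*x)/2 + cos(2*x)/4.
Then F(pi/6) - F(0) = (-pi**2/144 + 1/8 + sqrt(3)*pi/24) - (1/4) = -1/8 - pi**2/144 + sqrt(3)*pi/24.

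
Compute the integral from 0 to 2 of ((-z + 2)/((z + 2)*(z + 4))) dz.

Factor the denominator: z**2 + 6*z + 8 = (z + 4)(z + 2).
Partial fractions: (-z + 2)/((z + 2)*(z + 4)) = -3/(z + 4) + 2/(z + 2).
An antiderivative is F(z) = 2*log(z + 2) - 3*log(z + 4).
Then F(2) - F(0) = (log(2/27)) - (-log(16)) = log(32/27).

log(32/27)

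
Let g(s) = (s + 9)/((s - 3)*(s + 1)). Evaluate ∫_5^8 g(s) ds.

-2*log(3) - log(2) + 3*log(5)

Factor the denominator: s**2 - 2*s - 3 = (s + 1)(s - 3).
Partial fractions: (s + 9)/((s - 3)*(s + 1)) = -2/(s + 1) + 3/(s - 3).
An antiderivative is F(s) = 3*log(s - 3) - 2*log(s + 1).
Then F(8) - F(5) = (-4*log(3) + 3*log(5)) - (log(2/9)) = -2*log(3) - log(2) + 3*log(5).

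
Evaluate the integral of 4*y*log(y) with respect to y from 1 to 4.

-15 + 64*log(2)

Integrate by parts once (u = ln y, dv = 4*y dy).
An antiderivative is F(y) = y**2*(2*log(y) - 1).
Then F(4) - F(1) = (-16 + 64*log(2)) - (-1) = -15 + 64*log(2).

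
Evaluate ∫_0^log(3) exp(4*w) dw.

Let u = exp(w), so du = exp(w) dw. When w = 0, u = 1; when w = log(3), u = 3.
The integral becomes ∫ u**3 du from 1 to 3, with antiderivative u**4/4.
Back in w: F(w) = exp(4*w)/4.
Then F(log(3)) - F(0) = (81/4) - (1/4) = 20.

20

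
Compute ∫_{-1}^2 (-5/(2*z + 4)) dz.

-log(32)

An antiderivative is F(z) = -5*log(2*z + 4)/2.
Then F(2) - F(-1) = (-15*log(2)/2) - (-5*log(2)/2) = -log(32).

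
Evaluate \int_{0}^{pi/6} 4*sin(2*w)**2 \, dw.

Use the identity sin^2(2*w) = (1 - cos(4*w))/2.
An antiderivative is F(w) = 2*w - sin(4*w)/2.
Then F(pi/6) - F(0) = (-sqrt(3)/4 + pi/3) - (0) = -sqrt(3)/4 + pi/3.

-sqrt(3)/4 + pi/3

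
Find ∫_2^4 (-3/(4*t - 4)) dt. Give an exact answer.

-3*log(3)/4

An antiderivative is F(t) = -3*log(4*t - 4)/4.
Then F(4) - F(2) = (-3*log(12)/4) - (-3*log(2)/2) = -3*log(3)/4.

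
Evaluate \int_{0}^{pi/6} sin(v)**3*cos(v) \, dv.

Let u = sin(v), so du = cos(v) dv. When v = 0, u = 0; when v = pi/6, u = 1/2.
The integral becomes ∫ u**3 du from 0 to 1/2, with antiderivative u**4/4.
Back in v: F(v) = sin(v)**4/4.
Then F(pi/6) - F(0) = (1/64) - (0) = 1/64.

1/64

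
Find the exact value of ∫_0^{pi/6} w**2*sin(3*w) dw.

Integrate by parts twice (u = w^2, dv = sin(3*w) dw).
An antiderivative is F(w) = -w**2*cos(3*w)/3 + 2*w*sin(3*w)/9 + 2*cos(3*w)/27.
Then F(pi/6) - F(0) = (pi/27) - (2/27) = -2/27 + pi/27.

-2/27 + pi/27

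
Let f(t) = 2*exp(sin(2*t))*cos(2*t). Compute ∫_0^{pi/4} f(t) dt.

-1 + E

Let u = sin(2*t), so du = 2*cos(2*t) dt. When t = 0, u = 0; when t = pi/4, u = 1.
The integral becomes ∫ exp(u) du from 0 to 1, with antiderivative exp(u).
Back in t: F(t) = exp(sin(2*t)).
Then F(pi/4) - F(0) = (E) - (1) = -1 + E.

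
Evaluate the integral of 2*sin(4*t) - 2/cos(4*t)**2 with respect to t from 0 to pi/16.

An antiderivative is F(t) = -cos(4*t)/2 - tan(4*t)/2.
Then F(pi/16) - F(0) = (-1/2 - sqrt(2)/4) - (-1/2) = -sqrt(2)/4.

-sqrt(2)/4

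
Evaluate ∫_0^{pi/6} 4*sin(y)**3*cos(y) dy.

Let u = sin(y), so du = cos(y) dy. When y = 0, u = 0; when y = pi/6, u = 1/2.
The integral becomes 4·∫ u**3 du from 0 to 1/2, with antiderivative u**4.
Back in y: F(y) = sin(y)**4.
Then F(pi/6) - F(0) = (1/16) - (0) = 1/16.

1/16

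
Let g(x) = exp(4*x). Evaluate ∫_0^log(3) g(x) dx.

20

Let u = exp(x), so du = exp(x) dx. When x = 0, u = 1; when x = log(3), u = 3.
The integral becomes ∫ u**3 du from 1 to 3, with antiderivative u**4/4.
Back in x: F(x) = exp(4*x)/4.
Then F(log(3)) - F(0) = (81/4) - (1/4) = 20.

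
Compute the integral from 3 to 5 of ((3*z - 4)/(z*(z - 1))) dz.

-4*log(3) - log(2) + 4*log(5)

Factor the denominator: z**2 - z = z(z - 1).
Partial fractions: (3*z - 4)/(z*(z - 1)) = 4/z - 1/(z - 1).
An antiderivative is F(z) = 4*log(z) - log(z - 1).
Then F(5) - F(3) = (-2*log(2) + 4*log(5)) - (log(81/2)) = -4*log(3) - log(2) + 4*log(5).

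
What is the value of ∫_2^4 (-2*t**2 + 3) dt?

-94/3

By the power rule, an antiderivative is F(t) = -2*t**3/3 + 3*t.
Then F(4) - F(2) = (-92/3) - (2/3) = -94/3.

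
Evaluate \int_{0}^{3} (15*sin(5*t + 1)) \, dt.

Let u = 5*t + 1, so du = 5 dt. When t = 0, u = 1; when t = 3, u = 16.
The integral becomes 3·∫ sin(u) du from 1 to 16, with antiderivative -3*cos(u).
Back in t: F(t) = -3*cos(5*t + 1).
Then F(3) - F(0) = (-3*cos(16)) - (-3*cos(1)) = 3*cos(1) - 3*cos(16).

3*cos(1) - 3*cos(16)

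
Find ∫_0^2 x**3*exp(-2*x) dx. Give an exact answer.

3/8 - 71*exp(-4)/8

Integrate by parts 3 times (u = x^3, dv = exp(-2*x) dx).
An antiderivative is F(x) = (-4*x**3 - 6*x**2 - 6*x - 3)*exp(-2*x)/8.
Then F(2) - F(0) = (-71*exp(-4)/8) - (-3/8) = 3/8 - 71*exp(-4)/8.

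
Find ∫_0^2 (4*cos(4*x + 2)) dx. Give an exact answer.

Let u = 4*x + 2, so du = 4 dx. When x = 0, u = 2; when x = 2, u = 10.
The integral becomes ∫ cos(u) du from 2 to 10, with antiderivative sin(u).
Back in x: F(x) = sin(4*x + 2).
Then F(2) - F(0) = (sin(10)) - (sin(2)) = -sin(2) + sin(10).

-sin(2) + sin(10)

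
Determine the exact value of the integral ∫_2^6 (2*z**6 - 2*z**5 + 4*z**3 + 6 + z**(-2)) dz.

By the power rule, an antiderivative is F(z) = 2*z**7/7 - z**6/3 + z**4 + 6*z - 1/z.
Then F(6) - F(2) = (2761985/42) - (1795/42) = 1380095/21.

1380095/21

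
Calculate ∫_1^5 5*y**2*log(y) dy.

-620/9 + 625*log(5)/3

Integrate by parts once (u = ln y, dv = 5*y**2 dy).
An antiderivative is F(y) = 5*y**3*(3*log(y) - 1)/9.
Then F(5) - F(1) = (-625/9 + 625*log(5)/3) - (-5/9) = -620/9 + 625*log(5)/3.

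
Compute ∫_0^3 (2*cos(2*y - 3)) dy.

2*sin(3)

Let u = 2*y - 3, so du = 2 dy. When y = 0, u = -3; when y = 3, u = 3.
The integral becomes ∫ cos(u) du from -3 to 3, with antiderivative sin(u).
Back in y: F(y) = sin(2*y - 3).
Then F(3) - F(0) = (sin(3)) - (-sin(3)) = 2*sin(3).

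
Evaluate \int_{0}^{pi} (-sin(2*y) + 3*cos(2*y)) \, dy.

An antiderivative is F(y) = 3*sin(2*y)/2 + cos(2*y)/2.
Then F(pi) - F(0) = (1/2) - (1/2) = 0.

0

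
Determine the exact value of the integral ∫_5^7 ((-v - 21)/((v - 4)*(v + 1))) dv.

-9*log(3) + 8*log(2)

Factor the denominator: v**2 - 3*v - 4 = (v + 1)(v - 4).
Partial fractions: (-v - 21)/((v - 4)*(v + 1)) = 4/(v + 1) - 5/(v - 4).
An antiderivative is F(v) = -5*log(v - 4) + 4*log(v + 1).
Then F(7) - F(5) = (-5*log(3) + 12*log(2)) - (4*log(2) + 4*log(3)) = -9*log(3) + 8*log(2).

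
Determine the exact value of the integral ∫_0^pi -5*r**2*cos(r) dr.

10*pi

Integrate by parts twice (u = r^2, dv = -5*cos(r) dr).
An antiderivative is F(r) = -5*r**2*sin(r) - 10*r*cos(r) + 10*sin(r).
Then F(pi) - F(0) = (10*pi) - (0) = 10*pi.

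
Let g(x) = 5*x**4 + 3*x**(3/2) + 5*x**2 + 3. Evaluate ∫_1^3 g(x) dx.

By the power rule, an antiderivative is F(x) = 6*x**(5/2)/5 + x**5 + 5*x**3/3 + 3*x.
Then F(3) - F(1) = (54*sqrt(3)/5 + 297) - (103/15) = 54*sqrt(3)/5 + 4352/15.

54*sqrt(3)/5 + 4352/15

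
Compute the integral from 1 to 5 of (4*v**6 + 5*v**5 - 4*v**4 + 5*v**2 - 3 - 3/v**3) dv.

By the power rule, an antiderivative is F(v) = 4*v**7/7 + 5*v**6/6 - 4*v**5/5 + 5*v**3/3 - 3*v + 3/(2*v**2).
Then F(5) - F(1) = (29062469/525) - (27/35) = 29062064/525.

29062064/525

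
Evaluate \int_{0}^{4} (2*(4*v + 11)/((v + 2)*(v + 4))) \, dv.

Factor the denominator: v**2 + 6*v + 8 = (v + 4)(v + 2).
Partial fractions: 2*(4*v + 11)/((v + 2)*(v + 4)) = 5/(v + 4) + 3/(v + 2).
An antiderivative is F(v) = 3*log(v + 2) + 5*log(v + 4).
Then F(4) - F(0) = (3*log(3) + 18*log(2)) - (13*log(2)) = 3*log(3) + 5*log(2).

3*log(3) + 5*log(2)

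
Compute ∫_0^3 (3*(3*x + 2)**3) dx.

14625/4

Let u = 3*x + 2, so du = 3 dx. When x = 0, u = 2; when x = 3, u = 11.
The integral becomes ∫ u**3 du from 2 to 11, with antiderivative u**4/4.
Back in x: F(x) = (3*x + 2)**4/4.
Then F(3) - F(0) = (14641/4) - (4) = 14625/4.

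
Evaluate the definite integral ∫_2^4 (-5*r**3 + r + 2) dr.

By the power rule, an antiderivative is F(r) = -5*r**4/4 + r**2/2 + 2*r.
Then F(4) - F(2) = (-304) - (-14) = -290.

-290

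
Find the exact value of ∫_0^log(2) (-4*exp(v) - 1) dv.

An antiderivative is F(v) = -v - 4*exp(v).
Then F(log(2)) - F(0) = (-8 - log(2)) - (-4) = -4 - log(2).

-4 - log(2)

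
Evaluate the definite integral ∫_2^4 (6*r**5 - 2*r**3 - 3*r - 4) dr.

3886

By the power rule, an antiderivative is F(r) = r**6 - r**4/2 - 3*r**2/2 - 4*r.
Then F(4) - F(2) = (3928) - (42) = 3886.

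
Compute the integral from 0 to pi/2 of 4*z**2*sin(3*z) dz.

Integrate by parts twice (u = z^2, dv = 4*sin(3*z) dz).
An antiderivative is F(z) = -4*z**2*cos(3*z)/3 + 8*z*sin(3*z)/9 + 8*cos(3*z)/27.
Then F(pi/2) - F(0) = (-4*pi/9) - (8/27) = -4*pi/9 - 8/27.

-4*pi/9 - 8/27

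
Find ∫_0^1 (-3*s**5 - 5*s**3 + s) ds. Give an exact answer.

-5/4

By the power rule, an antiderivative is F(s) = -s**6/2 - 5*s**4/4 + s**2/2.
Then F(1) - F(0) = (-5/4) - (0) = -5/4.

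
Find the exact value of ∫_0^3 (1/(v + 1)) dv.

log(4)

An antiderivative is F(v) = log(v + 1).
Then F(3) - F(0) = (log(4)) - (0) = log(4).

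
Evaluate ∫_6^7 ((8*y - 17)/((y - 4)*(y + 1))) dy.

Factor the denominator: y**2 - 3*y - 4 = (y + 1)(y - 4).
Partial fractions: (8*y - 17)/((y - 4)*(y + 1)) = 5/(y + 1) + 3/(y - 4).
An antiderivative is F(y) = 3*log(y - 4) + 5*log(y + 1).
Then F(7) - F(6) = (3*log(3) + 15*log(2)) - (3*log(2) + 5*log(7)) = -5*log(7) + 3*log(3) + 12*log(2).

-5*log(7) + 3*log(3) + 12*log(2)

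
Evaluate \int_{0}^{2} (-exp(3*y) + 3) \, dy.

19/3 - exp(6)/3

An antiderivative is F(y) = -exp(3*y)/3 + 3*y.
Then F(2) - F(0) = (6 - exp(6)/3) - (-1/3) = 19/3 - exp(6)/3.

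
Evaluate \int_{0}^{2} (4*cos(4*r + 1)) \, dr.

-sin(1) + sin(9)

Let u = 4*r + 1, so du = 4 dr. When r = 0, u = 1; when r = 2, u = 9.
The integral becomes ∫ cos(u) du from 1 to 9, with antiderivative sin(u).
Back in r: F(r) = sin(4*r + 1).
Then F(2) - F(0) = (sin(9)) - (sin(1)) = -sin(1) + sin(9).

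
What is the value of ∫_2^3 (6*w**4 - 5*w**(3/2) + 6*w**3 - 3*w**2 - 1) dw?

-18*sqrt(3) + 8*sqrt(2) + 3307/10

By the power rule, an antiderivative is F(w) = -2*w**(5/2) + 6*w**5/5 + 3*w**4/2 - w**3 - w.
Then F(3) - F(2) = (3831/10 - 18*sqrt(3)) - (262/5 - 8*sqrt(2)) = -18*sqrt(3) + 8*sqrt(2) + 3307/10.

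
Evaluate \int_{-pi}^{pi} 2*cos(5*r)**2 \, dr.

Use the identity cos^2(5*r) = (1 + cos(10*r))/2.
An antiderivative is F(r) = r + sin(10*r)/10.
Then F(pi) - F(-pi) = (pi) - (-pi) = 2*pi.

2*pi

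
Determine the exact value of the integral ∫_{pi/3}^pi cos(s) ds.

-sqrt(3)/2

An antiderivative is F(s) = sin(s).
Then F(pi) - F(pi/3) = (0) - (sqrt(3)/2) = -sqrt(3)/2.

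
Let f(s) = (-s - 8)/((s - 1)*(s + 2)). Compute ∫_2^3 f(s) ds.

-7*log(2) + 2*log(5)

Factor the denominator: s**2 + s - 2 = (s + 2)(s - 1).
Partial fractions: (-s - 8)/((s - 1)*(s + 2)) = 2/(s + 2) - 3/(s - 1).
An antiderivative is F(s) = -3*log(s - 1) + 2*log(s + 2).
Then F(3) - F(2) = (log(25/8)) - (log(16)) = -7*log(2) + 2*log(5).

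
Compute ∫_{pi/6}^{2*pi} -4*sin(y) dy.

4 - 2*sqrt(3)

An antiderivative is F(y) = 4*cos(y).
Then F(2*pi) - F(pi/6) = (4) - (2*sqrt(3)) = 4 - 2*sqrt(3).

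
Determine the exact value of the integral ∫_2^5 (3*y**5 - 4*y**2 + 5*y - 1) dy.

By the power rule, an antiderivative is F(y) = y**6/2 - 4*y**3/3 + 5*y**2/2 - y.
Then F(5) - F(2) = (23110/3) - (88/3) = 7674.

7674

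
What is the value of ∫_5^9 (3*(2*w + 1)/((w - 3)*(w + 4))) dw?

-3*log(3) + 3*log(13)

Factor the denominator: w**2 + w - 12 = (w + 4)(w - 3).
Partial fractions: 3*(2*w + 1)/((w - 3)*(w + 4)) = 3/(w + 4) + 3/(w - 3).
An antiderivative is F(w) = 3*log(w - 3) + 3*log(w + 4).
Then F(9) - F(5) = (3*log(2) + 3*log(3) + 3*log(13)) - (3*log(2) + 6*log(3)) = -3*log(3) + 3*log(13).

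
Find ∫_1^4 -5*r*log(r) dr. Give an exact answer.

Integrate by parts once (u = ln r, dv = -5*r dr).
An antiderivative is F(r) = -5*r**2*(2*log(r) - 1)/4.
Then F(4) - F(1) = (20 - 80*log(2)) - (5/4) = 75/4 - 80*log(2).

75/4 - 80*log(2)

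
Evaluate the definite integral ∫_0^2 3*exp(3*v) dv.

Let u = 3*v, so du = 3 dv. When v = 0, u = 0; when v = 2, u = 6.
The integral becomes ∫ exp(u) du from 0 to 6, with antiderivative exp(u).
Back in v: F(v) = exp(3*v).
Then F(2) - F(0) = (exp(6)) - (1) = -1 + exp(6).

-1 + exp(6)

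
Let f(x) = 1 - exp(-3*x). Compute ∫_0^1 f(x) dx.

An antiderivative is F(x) = x + exp(-3*x)/3.
Then F(1) - F(0) = (exp(-3)/3 + 1) - (1/3) = exp(-3)/3 + 2/3.

exp(-3)/3 + 2/3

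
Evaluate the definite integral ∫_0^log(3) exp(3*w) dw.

26/3

Let u = exp(w), so du = exp(w) dw. When w = 0, u = 1; when w = log(3), u = 3.
The integral becomes ∫ u**2 du from 1 to 3, with antiderivative u**3/3.
Back in w: F(w) = exp(3*w)/3.
Then F(log(3)) - F(0) = (9) - (1/3) = 26/3.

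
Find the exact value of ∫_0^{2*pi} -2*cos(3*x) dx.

0

An antiderivative is F(x) = -2*sin(3*x)/3.
Then F(2*pi) - F(0) = (0) - (0) = 0.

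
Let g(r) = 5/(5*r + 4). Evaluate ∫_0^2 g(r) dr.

log(7/2)

Let u = 5*r + 4, so du = 5 dr. When r = 0, u = 4; when r = 2, u = 14.
The integral becomes ∫ 1/u du from 4 to 14, with antiderivative log(u).
Back in r: F(r) = log(5*r + 4).
Then F(2) - F(0) = (log(14)) - (log(4)) = log(7/2).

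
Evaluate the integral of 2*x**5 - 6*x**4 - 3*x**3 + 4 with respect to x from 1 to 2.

-469/20

By the power rule, an antiderivative is F(x) = x**6/3 - 6*x**5/5 - 3*x**4/4 + 4*x.
Then F(2) - F(1) = (-316/15) - (143/60) = -469/20.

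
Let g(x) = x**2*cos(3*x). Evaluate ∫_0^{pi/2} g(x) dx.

Integrate by parts twice (u = x^2, dv = cos(3*x) dx).
An antiderivative is F(x) = x**2*sin(3*x)/3 + 2*x*cos(3*x)/9 - 2*sin(3*x)/27.
Then F(pi/2) - F(0) = (2/27 - pi**2/12) - (0) = 2/27 - pi**2/12.

2/27 - pi**2/12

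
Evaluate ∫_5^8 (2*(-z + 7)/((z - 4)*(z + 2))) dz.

-3*log(5) - log(2) + 3*log(7)

Factor the denominator: z**2 - 2*z - 8 = (z + 2)(z - 4).
Partial fractions: 2*(-z + 7)/((z - 4)*(z + 2)) = -3/(z + 2) + 1/(z - 4).
An antiderivative is F(z) = log(z - 4) - 3*log(z + 2).
Then F(8) - F(5) = (-3*log(5) - log(2)) - (-3*log(7)) = -3*log(5) - log(2) + 3*log(7).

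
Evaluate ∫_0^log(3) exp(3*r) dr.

Let u = exp(r), so du = exp(r) dr. When r = 0, u = 1; when r = log(3), u = 3.
The integral becomes ∫ u**2 du from 1 to 3, with antiderivative u**3/3.
Back in r: F(r) = exp(3*r)/3.
Then F(log(3)) - F(0) = (9) - (1/3) = 26/3.

26/3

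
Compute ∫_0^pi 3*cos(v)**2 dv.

Use the identity cos^2(v) = (1 + cos(2*v))/2.
An antiderivative is F(v) = 3*v/2 + 3*sin(2*v)/4.
Then F(pi) - F(0) = (3*pi/2) - (0) = 3*pi/2.

3*pi/2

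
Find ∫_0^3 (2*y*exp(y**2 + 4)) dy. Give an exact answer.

Let u = y**2 + 4, so du = 2*y dy. When y = 0, u = 4; when y = 3, u = 13.
The integral becomes ∫ exp(u) du from 4 to 13, with antiderivative exp(u).
Back in y: F(y) = exp(y**2 + 4).
Then F(3) - F(0) = (exp(13)) - (exp(4)) = -exp(4) + exp(13).

-exp(4) + exp(13)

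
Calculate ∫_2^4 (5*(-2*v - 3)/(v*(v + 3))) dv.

Factor the denominator: v**2 + 3*v = (v + 3)v.
Partial fractions: 5*(-2*v - 3)/(v*(v + 3)) = -5/(v + 3) - 5/v.
An antiderivative is F(v) = -5*log(v) - 5*log(v + 3).
Then F(4) - F(2) = (-5*log(7) - 10*log(2)) - (-5*log(5) - 5*log(2)) = -5*log(7) - 5*log(2) + 5*log(5).

-5*log(7) - 5*log(2) + 5*log(5)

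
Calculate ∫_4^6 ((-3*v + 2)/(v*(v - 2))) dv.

-log(6)

Factor the denominator: v**2 - 2*v = v(v - 2).
Partial fractions: (-3*v + 2)/(v*(v - 2)) = -1/v - 2/(v - 2).
An antiderivative is F(v) = -log(v) - 2*log(v - 2).
Then F(6) - F(4) = (-log(96)) - (-log(16)) = -log(6).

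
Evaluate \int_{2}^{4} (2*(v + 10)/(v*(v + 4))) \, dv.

log(27/2)

Factor the denominator: v**2 + 4*v = (v + 4)v.
Partial fractions: 2*(v + 10)/(v*(v + 4)) = -3/(v + 4) + 5/v.
An antiderivative is F(v) = 5*log(v) - 3*log(v + 4).
Then F(4) - F(2) = (log(2)) - (log(4/27)) = log(27/2).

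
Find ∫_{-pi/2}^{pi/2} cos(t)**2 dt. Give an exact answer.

Use the identity cos^2(t) = (1 + cos(2*t))/2.
An antiderivative is F(t) = t/2 + sin(2*t)/4.
Then F(pi/2) - F(-pi/2) = (pi/4) - (-pi/4) = pi/2.

pi/2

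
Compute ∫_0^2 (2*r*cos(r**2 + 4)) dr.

Let u = r**2 + 4, so du = 2*r dr. When r = 0, u = 4; when r = 2, u = 8.
The integral becomes ∫ cos(u) du from 4 to 8, with antiderivative sin(u).
Back in r: F(r) = sin(r**2 + 4).
Then F(2) - F(0) = (sin(8)) - (sin(4)) = -sin(4) + sin(8).

-sin(4) + sin(8)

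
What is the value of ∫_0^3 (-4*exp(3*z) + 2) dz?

22/3 - 4*exp(9)/3

An antiderivative is F(z) = -4*exp(3*z)/3 + 2*z.
Then F(3) - F(0) = (6 - 4*exp(9)/3) - (-4/3) = 22/3 - 4*exp(9)/3.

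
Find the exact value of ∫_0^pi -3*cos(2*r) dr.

An antiderivative is F(r) = -3*sin(2*r)/2.
Then F(pi) - F(0) = (0) - (0) = 0.

0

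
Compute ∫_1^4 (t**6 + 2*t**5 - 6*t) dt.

25623/7

By the power rule, an antiderivative is F(t) = t**7/7 + t**6/3 - 3*t**2.
Then F(4) - F(1) = (76816/21) - (-53/21) = 25623/7.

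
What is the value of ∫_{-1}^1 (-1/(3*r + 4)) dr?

An antiderivative is F(r) = -log(3*r + 4)/3.
Then F(1) - F(-1) = (-log(7)/3) - (0) = -log(7)/3.

-log(7)/3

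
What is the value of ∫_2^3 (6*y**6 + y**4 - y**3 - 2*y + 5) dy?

250713/140

By the power rule, an antiderivative is F(y) = 6*y**7/7 + y**5/5 - y**4/4 - y**2 + 5*y.
Then F(3) - F(2) = (267249/140) - (4134/35) = 250713/140.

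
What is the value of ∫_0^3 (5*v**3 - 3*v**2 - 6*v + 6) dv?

261/4

By the power rule, an antiderivative is F(v) = 5*v**4/4 - v**3 - 3*v**2 + 6*v.
Then F(3) - F(0) = (261/4) - (0) = 261/4.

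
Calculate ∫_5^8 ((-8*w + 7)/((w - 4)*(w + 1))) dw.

-7*log(2) - 3*log(3)

Factor the denominator: w**2 - 3*w - 4 = (w + 1)(w - 4).
Partial fractions: (-8*w + 7)/((w - 4)*(w + 1)) = -3/(w + 1) - 5/(w - 4).
An antiderivative is F(w) = -5*log(w - 4) - 3*log(w + 1).
Then F(8) - F(5) = (-10*log(2) - 6*log(3)) - (-3*log(3) - 3*log(2)) = -7*log(2) - 3*log(3).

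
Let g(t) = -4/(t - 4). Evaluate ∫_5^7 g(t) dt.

-log(81)

An antiderivative is F(t) = -4*log(t - 4).
Then F(7) - F(5) = (-log(81)) - (0) = -log(81).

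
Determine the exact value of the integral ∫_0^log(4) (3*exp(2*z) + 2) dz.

log(16) + 45/2

An antiderivative is F(z) = 3*exp(2*z)/2 + 2*z.
Then F(log(4)) - F(0) = (4*log(2) + 24) - (3/2) = log(16) + 45/2.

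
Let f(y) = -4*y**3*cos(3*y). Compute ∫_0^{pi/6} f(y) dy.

-8/27 - pi**3/162 + 4*pi/27

Integrate by parts 3 times (u = y^3, dv = -4*cos(3*y) dy).
An antiderivative is F(y) = -4*y**3*sin(3*y)/3 - 4*y**2*cos(3*y)/3 + 8*y*sin(3*y)/9 + 8*cos(3*y)/27.
Then F(pi/6) - F(0) = (pi*(24 - pi**2)/162) - (8/27) = -8/27 - pi**3/162 + 4*pi/27.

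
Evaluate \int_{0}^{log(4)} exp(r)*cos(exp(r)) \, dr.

Let u = exp(r), so du = exp(r) dr. When r = 0, u = 1; when r = log(4), u = 4.
The integral becomes ∫ cos(u) du from 1 to 4, with antiderivative sin(u).
Back in r: F(r) = sin(exp(r)).
Then F(log(4)) - F(0) = (sin(4)) - (sin(1)) = -sin(1) + sin(4).

-sin(1) + sin(4)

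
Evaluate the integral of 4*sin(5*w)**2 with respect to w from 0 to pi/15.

-sqrt(3)/10 + 2*pi/15

Use the identity sin^2(5*w) = (1 - cos(10*w))/2.
An antiderivative is F(w) = 2*w - sin(10*w)/5.
Then F(pi/15) - F(0) = (-sqrt(3)/10 + 2*pi/15) - (0) = -sqrt(3)/10 + 2*pi/15.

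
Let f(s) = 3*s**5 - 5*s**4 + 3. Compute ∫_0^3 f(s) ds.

By the power rule, an antiderivative is F(s) = s**6/2 - s**5 + 3*s.
Then F(3) - F(0) = (261/2) - (0) = 261/2.

261/2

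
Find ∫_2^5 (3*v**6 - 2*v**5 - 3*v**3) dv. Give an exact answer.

777939/28

By the power rule, an antiderivative is F(v) = 3*v**7/7 - v**6/3 - 3*v**4/4.
Then F(5) - F(2) = (2335625/84) - (452/21) = 777939/28.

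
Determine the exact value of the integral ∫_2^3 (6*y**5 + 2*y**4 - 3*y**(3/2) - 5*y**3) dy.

-54*sqrt(3)/5 + 24*sqrt(2)/5 + 13363/20

By the power rule, an antiderivative is F(y) = y**6 - 6*y**(5/2)/5 + 2*y**5/5 - 5*y**4/4.
Then F(3) - F(2) = (14499/20 - 54*sqrt(3)/5) - (284/5 - 24*sqrt(2)/5) = -54*sqrt(3)/5 + 24*sqrt(2)/5 + 13363/20.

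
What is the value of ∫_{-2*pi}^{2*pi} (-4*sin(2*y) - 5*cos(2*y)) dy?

0

An antiderivative is F(y) = -5*sin(2*y)/2 + 2*cos(2*y).
Then F(2*pi) - F(-2*pi) = (2) - (2) = 0.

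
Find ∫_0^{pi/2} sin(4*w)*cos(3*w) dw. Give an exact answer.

Use the identity sin(4*w)cos(3*w) = [sin(7*w) + sin(w)]/2.
An antiderivative is F(w) = -cos(w)/2 - cos(7*w)/14.
Then F(pi/2) - F(0) = (0) - (-4/7) = 4/7.

4/7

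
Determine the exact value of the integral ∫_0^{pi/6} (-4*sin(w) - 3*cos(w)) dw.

An antiderivative is F(w) = -3*sin(w) + 4*cos(w).
Then F(pi/6) - F(0) = (-3/2 + 2*sqrt(3)) - (4) = -11/2 + 2*sqrt(3).

-11/2 + 2*sqrt(3)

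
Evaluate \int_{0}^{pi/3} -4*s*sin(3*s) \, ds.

Integrate by parts once (u = s, dv = -4*sin(3*s) ds).
An antiderivative is F(s) = 4*s*cos(3*s)/3 - 4*sin(3*s)/9.
Then F(pi/3) - F(0) = (-4*pi/9) - (0) = -4*pi/9.

-4*pi/9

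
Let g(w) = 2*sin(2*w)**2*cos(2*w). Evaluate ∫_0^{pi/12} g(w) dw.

1/24

Let u = sin(2*w), so du = 2*cos(2*w) dw. When w = 0, u = 0; when w = pi/12, u = 1/2.
The integral becomes ∫ u**2 du from 0 to 1/2, with antiderivative u**3/3.
Back in w: F(w) = sin(2*w)**3/3.
Then F(pi/12) - F(0) = (1/24) - (0) = 1/24.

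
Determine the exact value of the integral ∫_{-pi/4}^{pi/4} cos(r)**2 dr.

Use the identity cos^2(r) = (1 + cos(2*r))/2.
An antiderivative is F(r) = r/2 + sin(2*r)/4.
Then F(pi/4) - F(-pi/4) = (1/4 + pi/8) - (-pi/8 - 1/4) = 1/2 + pi/4.

1/2 + pi/4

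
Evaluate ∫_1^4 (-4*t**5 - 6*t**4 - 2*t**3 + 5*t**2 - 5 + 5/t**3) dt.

-638841/160

By the power rule, an antiderivative is F(t) = -2*t**6/3 - 6*t**5/5 - t**4/2 + 5*t**3/3 - 5*t - 5/(2*t**2).
Then F(4) - F(1) = (-640153/160) - (-41/5) = -638841/160.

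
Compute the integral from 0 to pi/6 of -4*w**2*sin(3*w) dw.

Integrate by parts twice (u = w^2, dv = -4*sin(3*w) dw).
An antiderivative is F(w) = 4*w**2*cos(3*w)/3 - 8*w*sin(3*w)/9 - 8*cos(3*w)/27.
Then F(pi/6) - F(0) = (-4*pi/27) - (-8/27) = 8/27 - 4*pi/27.

8/27 - 4*pi/27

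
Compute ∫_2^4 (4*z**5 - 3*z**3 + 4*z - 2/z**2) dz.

5063/2

By the power rule, an antiderivative is F(z) = 2*z**6/3 - 3*z**4/4 + 2*z**2 + 2/z.
Then F(4) - F(2) = (15427/6) - (119/3) = 5063/2.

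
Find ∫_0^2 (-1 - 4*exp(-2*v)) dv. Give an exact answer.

-4 + 2*exp(-4)

An antiderivative is F(v) = -v + 2*exp(-2*v).
Then F(2) - F(0) = (-2 + 2*exp(-4)) - (2) = -4 + 2*exp(-4).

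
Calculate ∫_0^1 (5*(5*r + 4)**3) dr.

6305/4

Let u = 5*r + 4, so du = 5 dr. When r = 0, u = 4; when r = 1, u = 9.
The integral becomes ∫ u**3 du from 4 to 9, with antiderivative u**4/4.
Back in r: F(r) = (5*r + 4)**4/4.
Then F(1) - F(0) = (6561/4) - (64) = 6305/4.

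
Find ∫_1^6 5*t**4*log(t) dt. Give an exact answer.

Integrate by parts once (u = ln t, dv = 5*t**4 dt).
An antiderivative is F(t) = t**5*(5*log(t) - 1)/5.
Then F(6) - F(1) = (-7776/5 + 7776*log(2) + 7776*log(3)) - (-1/5) = -1555 + 7776*log(2) + 7776*log(3).

-1555 + 7776*log(2) + 7776*log(3)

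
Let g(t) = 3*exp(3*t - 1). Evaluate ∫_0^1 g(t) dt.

-(1 - exp(3))*exp(-1)

Let u = 3*t - 1, so du = 3 dt. When t = 0, u = -1; when t = 1, u = 2.
The integral becomes ∫ exp(u) du from -1 to 2, with antiderivative exp(u).
Back in t: F(t) = exp(3*t - 1).
Then F(1) - F(0) = (exp(2)) - (exp(-1)) = -(1 - exp(3))*exp(-1).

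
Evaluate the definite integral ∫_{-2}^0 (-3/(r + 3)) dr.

An antiderivative is F(r) = -3*log(r + 3).
Then F(0) - F(-2) = (-log(27)) - (0) = -log(27).

-log(27)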